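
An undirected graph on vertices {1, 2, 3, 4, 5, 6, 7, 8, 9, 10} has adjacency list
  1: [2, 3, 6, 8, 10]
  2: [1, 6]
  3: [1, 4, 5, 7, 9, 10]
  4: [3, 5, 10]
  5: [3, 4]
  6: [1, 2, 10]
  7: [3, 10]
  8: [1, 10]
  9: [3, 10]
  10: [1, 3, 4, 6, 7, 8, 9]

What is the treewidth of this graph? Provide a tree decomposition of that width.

Treewidth 2.
Bags: B1 = {1, 3, 10}  B2 = {1, 6, 10}  B3 = {3, 4, 10}  B4 = {3, 7, 10}  B5 = {1, 8, 10}  B6 = {3, 9, 10}  B7 = {3, 4, 5}  B8 = {1, 2, 6}
Tree: B1–B2, B1–B3, B3–B4, B1–B5, B4–B6, B3–B7, B2–B8

The largest bag has 3 vertices, giving width 2; this decomposition certifies tw(G) ≤ 2. Conversely, {1, 2, 6} is a clique of size 3, and the vertices of any clique must share a bag in every tree decomposition; so some bag has ≥ 3 vertices and tw(G) ≥ 2. Combining the bounds, tw(G) = 2.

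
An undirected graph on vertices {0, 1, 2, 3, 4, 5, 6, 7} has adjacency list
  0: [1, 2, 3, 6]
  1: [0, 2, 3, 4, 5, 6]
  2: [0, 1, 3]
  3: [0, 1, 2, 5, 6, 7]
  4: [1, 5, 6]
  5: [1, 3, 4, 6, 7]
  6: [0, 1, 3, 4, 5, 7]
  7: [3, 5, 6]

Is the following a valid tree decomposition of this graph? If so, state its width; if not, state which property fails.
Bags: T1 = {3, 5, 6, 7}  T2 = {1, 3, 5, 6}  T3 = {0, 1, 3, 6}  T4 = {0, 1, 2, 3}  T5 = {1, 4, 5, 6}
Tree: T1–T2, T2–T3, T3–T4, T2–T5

Checking the three conditions: (i) the bags cover all of {0, 1, 2, 3, 4, 5, 6, 7}; (ii) for each edge, some bag contains both endpoints; (iii) the bags containing any fixed vertex form a subtree. All hold, so the decomposition is valid with width 4 − 1 = 3.

Yes; width 3.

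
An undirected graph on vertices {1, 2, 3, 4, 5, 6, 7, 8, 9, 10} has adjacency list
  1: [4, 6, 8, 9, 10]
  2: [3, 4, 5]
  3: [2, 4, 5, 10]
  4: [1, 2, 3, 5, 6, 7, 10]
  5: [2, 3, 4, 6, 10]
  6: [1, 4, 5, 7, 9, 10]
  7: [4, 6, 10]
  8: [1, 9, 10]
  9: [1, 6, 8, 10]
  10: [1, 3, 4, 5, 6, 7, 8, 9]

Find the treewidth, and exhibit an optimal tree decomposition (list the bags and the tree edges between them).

Each bag holds 4 vertices, so the decomposition has width 3, which upper-bounds the treewidth. For the lower bound, the 4 vertices {2, 3, 4, 5} are pairwise adjacent, and any tree decomposition puts a clique entirely inside one bag — forcing width ≥ 3. Hence tw(G) = 3 exactly.

Treewidth 3.
One optimal decomposition is:
Bags: B1 = {1, 6, 9, 10}  B2 = {1, 8, 9, 10}  B3 = {1, 4, 6, 10}  B4 = {4, 6, 7, 10}  B5 = {4, 5, 6, 10}  B6 = {3, 4, 5, 10}  B7 = {2, 3, 4, 5}
Tree: B1–B2, B1–B3, B3–B4, B4–B5, B5–B6, B6–B7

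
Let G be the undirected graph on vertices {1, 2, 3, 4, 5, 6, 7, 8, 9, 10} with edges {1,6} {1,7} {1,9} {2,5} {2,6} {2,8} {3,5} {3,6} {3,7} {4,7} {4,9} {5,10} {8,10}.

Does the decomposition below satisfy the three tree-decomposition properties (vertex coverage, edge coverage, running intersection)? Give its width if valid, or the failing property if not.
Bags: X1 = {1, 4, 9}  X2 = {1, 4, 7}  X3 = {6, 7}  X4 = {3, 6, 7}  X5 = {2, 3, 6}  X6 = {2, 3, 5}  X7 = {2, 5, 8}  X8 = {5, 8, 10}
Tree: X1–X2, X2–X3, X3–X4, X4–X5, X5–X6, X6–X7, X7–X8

No — edge (1,6) lies in no bag.

A tree decomposition must satisfy three properties: every vertex lies in some bag; for every edge, both endpoints lie together in some bag; and for every vertex, the bags containing it form a connected subtree. Here edge (1,6) lies in no bag, so the decomposition is invalid.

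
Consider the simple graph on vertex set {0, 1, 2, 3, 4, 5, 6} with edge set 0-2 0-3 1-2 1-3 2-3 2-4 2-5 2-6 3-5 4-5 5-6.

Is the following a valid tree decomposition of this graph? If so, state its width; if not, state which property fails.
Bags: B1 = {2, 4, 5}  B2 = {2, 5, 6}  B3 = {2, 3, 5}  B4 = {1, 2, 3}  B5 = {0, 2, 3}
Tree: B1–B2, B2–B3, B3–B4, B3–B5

Every vertex of G appears in some bag (union = {0, 1, 2, 3, 4, 5, 6}); every edge is covered by a bag; and for each vertex v the set of bags containing v is connected in the bag tree. The decomposition is therefore valid. The largest bag has 3 vertices, so the width is 2.

Yes; width 2.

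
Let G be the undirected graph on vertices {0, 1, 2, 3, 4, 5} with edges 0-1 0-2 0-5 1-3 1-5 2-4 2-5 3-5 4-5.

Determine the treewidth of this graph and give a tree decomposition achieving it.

The largest bag has 3 vertices, giving width 2; this decomposition certifies tw(G) ≤ 2. For the lower bound, the 3 vertices {0, 1, 5} are pairwise adjacent, and any tree decomposition puts a clique entirely inside one bag — forcing width ≥ 2. Hence tw(G) = 2 exactly.

Treewidth 2.
One optimal decomposition is:
Bags: B1 = {0, 1, 5}  B2 = {0, 2, 5}  B3 = {1, 3, 5}  B4 = {2, 4, 5}
Tree: B1–B2, B1–B3, B2–B4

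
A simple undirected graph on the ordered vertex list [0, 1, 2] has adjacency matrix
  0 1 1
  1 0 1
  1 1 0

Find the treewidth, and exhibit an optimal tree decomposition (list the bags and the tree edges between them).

Treewidth 2.
Bags: B1 = {0, 1, 2}
Tree: (single bag)

With just one bag of size 3, the width is 3 − 1 = 2, so tw(G) ≤ 2. Conversely, {0, 1, 2} is a clique of size 3, and the vertices of any clique must share a bag in every tree decomposition; so some bag has ≥ 3 vertices and tw(G) ≥ 2. Hence tw(G) = 2 exactly.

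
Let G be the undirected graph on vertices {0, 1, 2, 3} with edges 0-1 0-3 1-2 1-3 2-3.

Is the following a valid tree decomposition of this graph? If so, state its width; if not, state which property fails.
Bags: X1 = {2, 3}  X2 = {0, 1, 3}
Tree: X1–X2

No — edge (1,2) lies in no bag.

A tree decomposition must satisfy three properties: every vertex lies in some bag; for every edge, both endpoints lie together in some bag; and for every vertex, the bags containing it form a connected subtree. Here edge (1,2) lies in no bag, so the decomposition is invalid.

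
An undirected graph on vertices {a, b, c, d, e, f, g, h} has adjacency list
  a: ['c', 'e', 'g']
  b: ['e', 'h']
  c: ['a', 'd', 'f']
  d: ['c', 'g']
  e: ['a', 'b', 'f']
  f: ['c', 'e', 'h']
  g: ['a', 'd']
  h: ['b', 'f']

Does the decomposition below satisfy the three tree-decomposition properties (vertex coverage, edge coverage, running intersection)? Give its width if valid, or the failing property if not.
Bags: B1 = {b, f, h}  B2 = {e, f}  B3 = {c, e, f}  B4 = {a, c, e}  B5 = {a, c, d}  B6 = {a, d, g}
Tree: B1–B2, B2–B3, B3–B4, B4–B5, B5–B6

A tree decomposition must satisfy three properties: every vertex lies in some bag; for every edge, both endpoints lie together in some bag; and for every vertex, the bags containing it form a connected subtree. Here edge (b,e) lies in no bag, so the decomposition is invalid.

No — edge (b,e) lies in no bag.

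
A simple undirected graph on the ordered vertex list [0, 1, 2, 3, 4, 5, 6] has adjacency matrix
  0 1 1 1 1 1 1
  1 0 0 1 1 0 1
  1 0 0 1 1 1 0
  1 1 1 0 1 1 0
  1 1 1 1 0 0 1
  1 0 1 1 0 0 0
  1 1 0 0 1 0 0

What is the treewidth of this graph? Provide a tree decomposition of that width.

The largest bag has 4 vertices, giving width 3; this decomposition certifies tw(G) ≤ 3. On the other hand G contains the 4-clique {0, 1, 3, 4}. A clique must lie in a single bag of any decomposition, so no decomposition can have width below 3. The upper and lower bounds meet at 3, so that is the treewidth.

Treewidth 3.
Bags: B1 = {0, 1, 3, 4}  B2 = {0, 2, 3, 4}  B3 = {0, 2, 3, 5}  B4 = {0, 1, 4, 6}
Tree: B1–B2, B2–B3, B1–B4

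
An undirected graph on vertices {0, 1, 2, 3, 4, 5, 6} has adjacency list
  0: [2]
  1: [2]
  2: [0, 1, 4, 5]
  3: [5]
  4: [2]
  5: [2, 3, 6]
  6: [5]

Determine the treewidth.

1

A width-1 tree decomposition is:
Bags: B1 = {1, 2}  B2 = {0, 2}  B3 = {2, 4}  B4 = {2, 5}  B5 = {3, 5}  B6 = {5, 6}
Tree: B1–B2, B2–B3, B2–B4, B4–B5, B4–B6
The largest bag has 2 vertices, giving width 1; this decomposition certifies tw(G) ≤ 1. Since G has at least one edge (e.g. 1–2), it is not an edgeless graph, so tw(G) ≥ 1. The upper and lower bounds meet at 1, so that is the treewidth.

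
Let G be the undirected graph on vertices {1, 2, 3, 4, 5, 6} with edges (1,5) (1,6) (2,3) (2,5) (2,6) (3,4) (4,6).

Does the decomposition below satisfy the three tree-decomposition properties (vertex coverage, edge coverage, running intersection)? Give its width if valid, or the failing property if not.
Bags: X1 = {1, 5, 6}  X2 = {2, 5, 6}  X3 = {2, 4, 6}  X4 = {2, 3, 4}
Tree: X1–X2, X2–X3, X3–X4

Yes; width 2.

Checking the three conditions: (i) the bags cover all of {1, 2, 3, 4, 5, 6}; (ii) for each edge, some bag contains both endpoints; (iii) the bags containing any fixed vertex form a subtree. All hold, so the decomposition is valid with width 3 − 1 = 2.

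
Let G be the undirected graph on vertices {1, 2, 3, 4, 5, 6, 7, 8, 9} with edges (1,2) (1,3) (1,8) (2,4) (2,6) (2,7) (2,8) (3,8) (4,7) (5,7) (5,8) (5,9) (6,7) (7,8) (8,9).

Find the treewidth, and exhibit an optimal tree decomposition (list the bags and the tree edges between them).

The largest bag has 3 vertices, giving width 2; this decomposition certifies tw(G) ≤ 2. Conversely, {1, 2, 8} is a clique of size 3, and the vertices of any clique must share a bag in every tree decomposition; so some bag has ≥ 3 vertices and tw(G) ≥ 2. Therefore the treewidth is 2.

Treewidth 2.
One optimal decomposition is:
Bags: B1 = {2, 7, 8}  B2 = {5, 7, 8}  B3 = {1, 2, 8}  B4 = {1, 3, 8}  B5 = {5, 8, 9}  B6 = {2, 4, 7}  B7 = {2, 6, 7}
Tree: B1–B2, B1–B3, B3–B4, B2–B5, B1–B6, B1–B7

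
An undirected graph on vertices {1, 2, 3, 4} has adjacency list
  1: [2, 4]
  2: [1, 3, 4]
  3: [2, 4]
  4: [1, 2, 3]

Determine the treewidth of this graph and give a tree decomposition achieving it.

Treewidth 2.
One such decomposition:
Bags: B1 = {2, 3, 4}  B2 = {1, 2, 4}
Tree: B1–B2

Each bag holds 3 vertices, so the decomposition has width 2, which upper-bounds the treewidth. Conversely, {1, 2, 4} is a clique of size 3, and the vertices of any clique must share a bag in every tree decomposition; so some bag has ≥ 3 vertices and tw(G) ≥ 2. Hence tw(G) = 2 exactly.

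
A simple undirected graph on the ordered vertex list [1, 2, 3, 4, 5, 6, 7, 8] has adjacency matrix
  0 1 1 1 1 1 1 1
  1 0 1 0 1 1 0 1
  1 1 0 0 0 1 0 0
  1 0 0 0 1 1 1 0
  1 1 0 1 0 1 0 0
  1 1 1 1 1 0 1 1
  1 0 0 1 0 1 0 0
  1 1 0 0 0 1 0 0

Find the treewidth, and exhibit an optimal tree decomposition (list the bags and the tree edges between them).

Treewidth 3.
Bags: B1 = {1, 2, 6, 8}  B2 = {1, 2, 5, 6}  B3 = {1, 2, 3, 6}  B4 = {1, 4, 5, 6}  B5 = {1, 4, 6, 7}
Tree: B1–B2, B1–B3, B2–B4, B4–B5

Each bag holds 4 vertices, so the decomposition has width 3, which upper-bounds the treewidth. On the other hand G contains the 4-clique {1, 2, 6, 8}. A clique must lie in a single bag of any decomposition, so no decomposition can have width below 3. Therefore the treewidth is 3.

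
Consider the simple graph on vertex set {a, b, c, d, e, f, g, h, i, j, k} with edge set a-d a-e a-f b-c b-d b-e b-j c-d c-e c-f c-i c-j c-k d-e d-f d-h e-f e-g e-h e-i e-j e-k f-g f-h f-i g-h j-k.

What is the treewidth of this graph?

A width-3 tree decomposition is:
Bags: B1 = {c, d, e, f}  B2 = {b, c, d, e}  B3 = {a, d, e, f}  B4 = {d, e, f, h}  B5 = {c, e, f, i}  B6 = {b, c, e, j}  B7 = {c, e, j, k}  B8 = {e, f, g, h}
Tree: B1–B2, B1–B3, B1–B4, B1–B5, B2–B6, B6–B7, B4–B8
Every bag has size at most 4, so the width is 4 − 1 = 3 and tw(G) ≤ 3. On the other hand G contains the 4-clique {c, e, j, k}. A clique must lie in a single bag of any decomposition, so no decomposition can have width below 3. Therefore the treewidth is 3.

3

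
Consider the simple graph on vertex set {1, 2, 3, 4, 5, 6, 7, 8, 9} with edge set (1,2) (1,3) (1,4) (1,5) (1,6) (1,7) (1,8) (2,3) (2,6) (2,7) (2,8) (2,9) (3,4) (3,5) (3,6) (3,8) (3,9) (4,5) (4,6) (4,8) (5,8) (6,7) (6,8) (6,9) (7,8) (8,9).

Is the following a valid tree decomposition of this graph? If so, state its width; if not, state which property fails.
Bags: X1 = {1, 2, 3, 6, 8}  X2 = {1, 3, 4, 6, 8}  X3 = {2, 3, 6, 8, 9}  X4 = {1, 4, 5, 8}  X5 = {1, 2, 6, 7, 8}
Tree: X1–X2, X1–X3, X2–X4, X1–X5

No — edge (3,5) lies in no bag.

A tree decomposition must satisfy three properties: every vertex lies in some bag; for every edge, both endpoints lie together in some bag; and for every vertex, the bags containing it form a connected subtree. Here edge (3,5) lies in no bag, so the decomposition is invalid.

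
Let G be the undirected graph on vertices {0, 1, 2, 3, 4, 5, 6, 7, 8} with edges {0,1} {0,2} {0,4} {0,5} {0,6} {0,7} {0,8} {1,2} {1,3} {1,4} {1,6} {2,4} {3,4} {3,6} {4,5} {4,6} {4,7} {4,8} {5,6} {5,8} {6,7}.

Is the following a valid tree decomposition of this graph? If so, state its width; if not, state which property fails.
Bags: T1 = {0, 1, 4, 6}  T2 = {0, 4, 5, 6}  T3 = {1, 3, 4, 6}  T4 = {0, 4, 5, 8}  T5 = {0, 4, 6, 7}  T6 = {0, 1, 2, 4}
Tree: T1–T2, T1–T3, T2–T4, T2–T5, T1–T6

Yes; width 3.

Checking the three conditions: (i) the bags cover all of {0, 1, 2, 3, 4, 5, 6, 7, 8}; (ii) for each edge, some bag contains both endpoints; (iii) the bags containing any fixed vertex form a subtree. All hold, so the decomposition is valid with width 4 − 1 = 3.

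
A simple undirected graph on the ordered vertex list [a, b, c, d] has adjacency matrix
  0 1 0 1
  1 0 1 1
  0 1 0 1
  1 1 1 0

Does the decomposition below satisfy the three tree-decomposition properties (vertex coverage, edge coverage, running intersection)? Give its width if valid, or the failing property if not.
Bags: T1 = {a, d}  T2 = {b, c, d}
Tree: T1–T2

No — edge (b,a) lies in no bag.

A tree decomposition must satisfy three properties: every vertex lies in some bag; for every edge, both endpoints lie together in some bag; and for every vertex, the bags containing it form a connected subtree. Here edge (b,a) lies in no bag, so the decomposition is invalid.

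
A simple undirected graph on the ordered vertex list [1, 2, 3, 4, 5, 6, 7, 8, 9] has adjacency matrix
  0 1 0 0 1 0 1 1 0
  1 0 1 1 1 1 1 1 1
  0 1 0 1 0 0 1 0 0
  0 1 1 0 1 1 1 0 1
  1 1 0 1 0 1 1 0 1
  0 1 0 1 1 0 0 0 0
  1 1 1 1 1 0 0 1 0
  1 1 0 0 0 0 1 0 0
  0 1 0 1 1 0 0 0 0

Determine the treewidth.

3

A width-3 tree decomposition is:
Bags: B1 = {2, 4, 5, 7}  B2 = {2, 4, 5, 6}  B3 = {2, 3, 4, 7}  B4 = {1, 2, 5, 7}  B5 = {1, 2, 7, 8}  B6 = {2, 4, 5, 9}
Tree: B1–B2, B1–B3, B1–B4, B4–B5, B1–B6
Every bag has size at most 4, so the width is 4 − 1 = 3 and tw(G) ≤ 3. On the other hand G contains the 4-clique {1, 2, 7, 8}. A clique must lie in a single bag of any decomposition, so no decomposition can have width below 3. The upper and lower bounds meet at 3, so that is the treewidth.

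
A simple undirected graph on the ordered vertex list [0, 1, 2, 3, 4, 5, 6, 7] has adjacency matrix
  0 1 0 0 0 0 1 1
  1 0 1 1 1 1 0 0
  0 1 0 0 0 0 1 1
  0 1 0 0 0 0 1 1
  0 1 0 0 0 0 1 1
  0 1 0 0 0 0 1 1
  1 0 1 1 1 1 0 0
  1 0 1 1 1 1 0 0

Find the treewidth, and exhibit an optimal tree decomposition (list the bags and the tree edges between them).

The largest bag has 4 vertices, giving width 3; this decomposition certifies tw(G) ≤ 3. For the lower bound: the 4 vertex sets {2,7}, {0,1}, {6}, {5} are disjoint, each induces a connected subgraph, and every pair is joined by at least one edge of G. Contracting each set to a single vertex therefore yields K_{4} as a minor, and since treewidth is minor-monotone, tw(G) ≥ tw(K_{4}) = 3. Combining the bounds, tw(G) = 3.

Treewidth 3.
One optimal decomposition is:
Bags: B1 = {1, 2, 6, 7}  B2 = {0, 1, 6, 7}  B3 = {1, 5, 6, 7}  B4 = {1, 3, 6, 7}  B5 = {1, 4, 6, 7}
Tree: B1–B2, B2–B3, B3–B4, B4–B5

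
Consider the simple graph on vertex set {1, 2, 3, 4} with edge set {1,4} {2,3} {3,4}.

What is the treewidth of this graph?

A width-1 tree decomposition is:
Bags: B1 = {3, 4}  B2 = {1, 4}  B3 = {2, 3}
Tree: B1–B2, B1–B3
Every bag has size at most 2, so the width is 2 − 1 = 1 and tw(G) ≤ 1. G has an edge, so its treewidth is at least 1. Therefore the treewidth is 1.

1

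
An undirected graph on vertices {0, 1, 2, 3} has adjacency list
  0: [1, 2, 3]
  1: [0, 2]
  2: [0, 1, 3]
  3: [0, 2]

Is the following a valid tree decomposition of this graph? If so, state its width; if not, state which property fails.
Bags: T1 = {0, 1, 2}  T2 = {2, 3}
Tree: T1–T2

No — edge (0,3) lies in no bag.

A tree decomposition must satisfy three properties: every vertex lies in some bag; for every edge, both endpoints lie together in some bag; and for every vertex, the bags containing it form a connected subtree. Here edge (0,3) lies in no bag, so the decomposition is invalid.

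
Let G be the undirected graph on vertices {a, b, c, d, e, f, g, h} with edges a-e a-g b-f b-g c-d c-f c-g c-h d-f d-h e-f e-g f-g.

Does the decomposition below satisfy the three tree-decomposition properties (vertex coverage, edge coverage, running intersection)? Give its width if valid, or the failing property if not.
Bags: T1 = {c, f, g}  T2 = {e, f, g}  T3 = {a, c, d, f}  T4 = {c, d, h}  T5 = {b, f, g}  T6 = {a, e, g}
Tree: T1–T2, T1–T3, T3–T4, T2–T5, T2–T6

A tree decomposition must satisfy three properties: every vertex lies in some bag; for every edge, both endpoints lie together in some bag; and for every vertex, the bags containing it form a connected subtree. Here bags containing vertex a are not connected in the tree, so the decomposition is invalid.

No — bags containing vertex a are not connected in the tree.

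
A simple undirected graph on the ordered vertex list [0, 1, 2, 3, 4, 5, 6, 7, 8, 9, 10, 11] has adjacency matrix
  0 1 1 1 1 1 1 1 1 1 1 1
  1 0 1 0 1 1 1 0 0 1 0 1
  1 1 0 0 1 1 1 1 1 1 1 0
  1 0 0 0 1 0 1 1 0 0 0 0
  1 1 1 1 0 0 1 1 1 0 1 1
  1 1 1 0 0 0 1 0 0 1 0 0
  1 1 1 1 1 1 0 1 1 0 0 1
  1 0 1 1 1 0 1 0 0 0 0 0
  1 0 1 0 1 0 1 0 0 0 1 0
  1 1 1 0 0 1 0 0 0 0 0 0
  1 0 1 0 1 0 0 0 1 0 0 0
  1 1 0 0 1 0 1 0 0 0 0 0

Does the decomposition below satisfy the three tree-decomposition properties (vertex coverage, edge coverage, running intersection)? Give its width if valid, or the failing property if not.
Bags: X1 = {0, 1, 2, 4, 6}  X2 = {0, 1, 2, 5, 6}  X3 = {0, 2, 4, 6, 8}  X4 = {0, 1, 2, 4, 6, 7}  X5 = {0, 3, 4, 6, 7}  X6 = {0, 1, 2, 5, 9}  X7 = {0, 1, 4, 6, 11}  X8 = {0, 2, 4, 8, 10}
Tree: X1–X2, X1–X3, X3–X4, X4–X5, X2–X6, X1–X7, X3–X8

No — bags containing vertex 1 are not connected in the tree.

A tree decomposition must satisfy three properties: every vertex lies in some bag; for every edge, both endpoints lie together in some bag; and for every vertex, the bags containing it form a connected subtree. Here bags containing vertex 1 are not connected in the tree, so the decomposition is invalid.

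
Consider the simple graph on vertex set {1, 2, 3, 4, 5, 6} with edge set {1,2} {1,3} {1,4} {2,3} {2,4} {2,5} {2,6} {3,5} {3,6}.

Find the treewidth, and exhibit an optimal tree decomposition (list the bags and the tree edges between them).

Every bag has size at most 3, so the width is 3 − 1 = 2 and tw(G) ≤ 2. On the other hand G contains the 3-clique {1, 2, 3}. A clique must lie in a single bag of any decomposition, so no decomposition can have width below 2. Hence tw(G) = 2 exactly.

Treewidth 2.
One optimal decomposition is:
Bags: B1 = {2, 3, 5}  B2 = {1, 2, 3}  B3 = {1, 2, 4}  B4 = {2, 3, 6}
Tree: B1–B2, B2–B3, B1–B4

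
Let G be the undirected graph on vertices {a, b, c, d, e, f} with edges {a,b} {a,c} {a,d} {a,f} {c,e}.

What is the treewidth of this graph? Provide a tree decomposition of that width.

Treewidth 1.
One such decomposition:
Bags: B1 = {a, c}  B2 = {a, b}  B3 = {a, d}  B4 = {a, f}  B5 = {c, e}
Tree: B1–B2, B2–B3, B1–B4, B1–B5

Every bag has size at most 2, so the width is 2 − 1 = 1 and tw(G) ≤ 1. Since G has at least one edge (e.g. c–a), it is not an edgeless graph, so tw(G) ≥ 1. Combining the bounds, tw(G) = 1.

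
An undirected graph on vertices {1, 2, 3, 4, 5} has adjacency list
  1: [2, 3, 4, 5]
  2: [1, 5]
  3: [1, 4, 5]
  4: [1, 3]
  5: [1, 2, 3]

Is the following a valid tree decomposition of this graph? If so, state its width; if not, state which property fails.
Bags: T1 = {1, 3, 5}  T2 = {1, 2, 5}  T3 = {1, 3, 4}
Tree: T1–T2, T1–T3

Yes; width 2.

Every vertex of G appears in some bag (union = {1, 2, 3, 4, 5}); every edge is covered by a bag; and for each vertex v the set of bags containing v is connected in the bag tree. The decomposition is therefore valid. The largest bag has 3 vertices, so the width is 2.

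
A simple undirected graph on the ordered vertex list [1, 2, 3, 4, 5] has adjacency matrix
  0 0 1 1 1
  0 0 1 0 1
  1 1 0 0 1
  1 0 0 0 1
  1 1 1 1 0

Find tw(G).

A width-2 tree decomposition is:
Bags: B1 = {1, 3, 5}  B2 = {2, 3, 5}  B3 = {1, 4, 5}
Tree: B1–B2, B1–B3
The largest bag has 3 vertices, giving width 2; this decomposition certifies tw(G) ≤ 2. On the other hand G contains the 3-clique {1, 3, 5}. A clique must lie in a single bag of any decomposition, so no decomposition can have width below 2. The upper and lower bounds meet at 2, so that is the treewidth.

2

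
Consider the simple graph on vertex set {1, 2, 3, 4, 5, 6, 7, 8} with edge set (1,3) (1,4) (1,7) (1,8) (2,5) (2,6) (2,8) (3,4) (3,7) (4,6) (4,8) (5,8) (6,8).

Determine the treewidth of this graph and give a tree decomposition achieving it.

Every bag has size at most 3, so the width is 3 − 1 = 2 and tw(G) ≤ 2. Conversely, {1, 4, 8} is a clique of size 3, and the vertices of any clique must share a bag in every tree decomposition; so some bag has ≥ 3 vertices and tw(G) ≥ 2. Combining the bounds, tw(G) = 2.

Treewidth 2.
One such decomposition:
Bags: B1 = {1, 4, 8}  B2 = {1, 3, 4}  B3 = {4, 6, 8}  B4 = {1, 3, 7}  B5 = {2, 6, 8}  B6 = {2, 5, 8}
Tree: B1–B2, B1–B3, B2–B4, B3–B5, B5–B6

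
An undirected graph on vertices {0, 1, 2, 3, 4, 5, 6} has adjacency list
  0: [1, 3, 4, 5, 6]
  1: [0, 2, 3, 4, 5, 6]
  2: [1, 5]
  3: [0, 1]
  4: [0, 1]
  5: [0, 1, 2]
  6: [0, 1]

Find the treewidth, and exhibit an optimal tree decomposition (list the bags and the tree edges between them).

Treewidth 2.
One such decomposition:
Bags: B1 = {1, 2, 5}  B2 = {0, 1, 5}  B3 = {0, 1, 3}  B4 = {0, 1, 4}  B5 = {0, 1, 6}
Tree: B1–B2, B2–B3, B3–B4, B3–B5

Each bag holds 3 vertices, so the decomposition has width 2, which upper-bounds the treewidth. Conversely, {0, 1, 3} is a clique of size 3, and the vertices of any clique must share a bag in every tree decomposition; so some bag has ≥ 3 vertices and tw(G) ≥ 2. Combining the bounds, tw(G) = 2.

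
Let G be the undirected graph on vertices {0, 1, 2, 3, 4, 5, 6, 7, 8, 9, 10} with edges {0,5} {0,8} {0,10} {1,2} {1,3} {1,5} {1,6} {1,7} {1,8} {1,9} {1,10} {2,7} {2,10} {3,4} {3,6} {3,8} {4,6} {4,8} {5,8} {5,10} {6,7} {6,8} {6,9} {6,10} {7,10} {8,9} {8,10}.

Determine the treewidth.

A width-3 tree decomposition is:
Bags: B1 = {1, 6, 8, 10}  B2 = {1, 5, 8, 10}  B3 = {1, 3, 6, 8}  B4 = {0, 5, 8, 10}  B5 = {3, 4, 6, 8}  B6 = {1, 6, 7, 10}  B7 = {1, 2, 7, 10}  B8 = {1, 6, 8, 9}
Tree: B1–B2, B1–B3, B2–B4, B3–B5, B1–B6, B6–B7, B3–B8
The largest bag has 4 vertices, giving width 3; this decomposition certifies tw(G) ≤ 3. Conversely, {0, 5, 8, 10} is a clique of size 4, and the vertices of any clique must share a bag in every tree decomposition; so some bag has ≥ 4 vertices and tw(G) ≥ 3. Combining the bounds, tw(G) = 3.

3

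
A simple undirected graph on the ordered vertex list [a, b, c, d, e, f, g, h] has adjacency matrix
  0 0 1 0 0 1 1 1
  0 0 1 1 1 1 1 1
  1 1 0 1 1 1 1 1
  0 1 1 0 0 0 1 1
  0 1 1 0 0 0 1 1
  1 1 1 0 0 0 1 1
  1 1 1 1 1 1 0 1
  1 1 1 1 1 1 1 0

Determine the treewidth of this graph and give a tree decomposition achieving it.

Treewidth 4.
One such decomposition:
Bags: B1 = {b, c, f, g, h}  B2 = {b, c, e, g, h}  B3 = {a, c, f, g, h}  B4 = {b, c, d, g, h}
Tree: B1–B2, B1–B3, B2–B4

Every bag has size at most 5, so the width is 5 − 1 = 4 and tw(G) ≤ 4. On the other hand G contains the 5-clique {a, c, f, g, h}. A clique must lie in a single bag of any decomposition, so no decomposition can have width below 4. Combining the bounds, tw(G) = 4.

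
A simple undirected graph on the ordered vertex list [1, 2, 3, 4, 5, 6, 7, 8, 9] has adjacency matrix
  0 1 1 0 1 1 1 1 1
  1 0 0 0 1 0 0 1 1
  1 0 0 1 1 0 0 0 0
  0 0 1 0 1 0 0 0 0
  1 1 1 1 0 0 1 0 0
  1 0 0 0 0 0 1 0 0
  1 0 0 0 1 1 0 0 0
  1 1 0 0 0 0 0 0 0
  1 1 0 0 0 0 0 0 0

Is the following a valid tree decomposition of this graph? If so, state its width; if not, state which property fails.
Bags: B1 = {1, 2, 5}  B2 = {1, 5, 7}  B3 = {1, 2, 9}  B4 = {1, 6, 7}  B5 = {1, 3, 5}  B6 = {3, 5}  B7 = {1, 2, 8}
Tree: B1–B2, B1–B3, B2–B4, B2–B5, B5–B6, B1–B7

A tree decomposition must satisfy three properties: every vertex lies in some bag; for every edge, both endpoints lie together in some bag; and for every vertex, the bags containing it form a connected subtree. Here vertex 4 appears in no bag, so the decomposition is invalid.

No — vertex 4 appears in no bag.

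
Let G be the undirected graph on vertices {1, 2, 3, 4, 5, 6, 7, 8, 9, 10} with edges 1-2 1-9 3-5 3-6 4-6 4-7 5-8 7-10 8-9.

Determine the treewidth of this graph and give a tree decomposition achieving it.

Every bag has size at most 2, so the width is 2 − 1 = 1 and tw(G) ≤ 1. Since G has at least one edge (e.g. 2–1), it is not an edgeless graph, so tw(G) ≥ 1. Combining the bounds, tw(G) = 1.

Treewidth 1.
One optimal decomposition is:
Bags: B1 = {1, 2}  B2 = {1, 9}  B3 = {8, 9}  B4 = {5, 8}  B5 = {3, 5}  B6 = {3, 6}  B7 = {4, 6}  B8 = {4, 7}  B9 = {7, 10}
Tree: B1–B2, B2–B3, B3–B4, B4–B5, B5–B6, B6–B7, B7–B8, B8–B9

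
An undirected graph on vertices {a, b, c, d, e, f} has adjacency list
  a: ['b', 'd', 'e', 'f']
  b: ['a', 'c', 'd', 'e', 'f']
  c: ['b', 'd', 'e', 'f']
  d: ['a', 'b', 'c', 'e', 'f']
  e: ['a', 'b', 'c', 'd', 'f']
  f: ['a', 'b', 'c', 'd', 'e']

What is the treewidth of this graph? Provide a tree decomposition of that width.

Treewidth 4.
Bags: B1 = {b, c, d, e, f}  B2 = {a, b, d, e, f}
Tree: B1–B2

The largest bag has 5 vertices, giving width 4; this decomposition certifies tw(G) ≤ 4. On the other hand G contains the 5-clique {b, c, d, e, f}. A clique must lie in a single bag of any decomposition, so no decomposition can have width below 4. Combining the bounds, tw(G) = 4.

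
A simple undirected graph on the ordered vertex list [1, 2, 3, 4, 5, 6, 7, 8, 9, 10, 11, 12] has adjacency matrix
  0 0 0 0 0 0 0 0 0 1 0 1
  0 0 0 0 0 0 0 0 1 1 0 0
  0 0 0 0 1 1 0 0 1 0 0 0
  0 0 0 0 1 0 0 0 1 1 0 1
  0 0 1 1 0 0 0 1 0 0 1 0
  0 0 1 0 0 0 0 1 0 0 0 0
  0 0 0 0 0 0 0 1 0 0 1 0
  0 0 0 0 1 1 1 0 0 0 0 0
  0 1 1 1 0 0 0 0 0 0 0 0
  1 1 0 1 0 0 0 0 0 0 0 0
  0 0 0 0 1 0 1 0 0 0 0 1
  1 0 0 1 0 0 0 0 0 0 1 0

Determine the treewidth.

3

A width-3 tree decomposition is:
Bags: B1 = {1, 2, 9, 10}  B2 = {1, 4, 9, 10}  B3 = {1, 4, 9, 12}  B4 = {3, 4, 9, 12}  B5 = {3, 4, 5, 12}  B6 = {3, 5, 11, 12}  B7 = {3, 5, 6, 11}  B8 = {5, 6, 8, 11}  B9 = {6, 7, 8, 11}
Tree: B1–B2, B2–B3, B3–B4, B4–B5, B5–B6, B6–B7, B7–B8, B8–B9
Every bag has size at most 4, so the width is 4 − 1 = 3 and tw(G) ≤ 3. For the lower bound: the 4 vertex sets {1,2,10}, {9}, {4}, {3,5,11,12} are disjoint, each induces a connected subgraph, and every pair is joined by at least one edge of G. Contracting each set to a single vertex therefore yields K_{4} as a minor, and since treewidth is minor-monotone, tw(G) ≥ tw(K_{4}) = 3. Therefore the treewidth is 3.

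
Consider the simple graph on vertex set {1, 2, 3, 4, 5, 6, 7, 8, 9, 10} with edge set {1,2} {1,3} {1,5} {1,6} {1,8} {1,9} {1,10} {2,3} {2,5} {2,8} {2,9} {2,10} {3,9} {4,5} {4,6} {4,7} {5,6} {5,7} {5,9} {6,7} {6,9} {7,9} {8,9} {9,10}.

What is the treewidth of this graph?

A width-3 tree decomposition is:
Bags: B1 = {1, 2, 5, 9}  B2 = {1, 2, 9, 10}  B3 = {1, 5, 6, 9}  B4 = {1, 2, 8, 9}  B5 = {5, 6, 7, 9}  B6 = {1, 2, 3, 9}  B7 = {4, 5, 6, 7}
Tree: B1–B2, B1–B3, B2–B4, B3–B5, B1–B6, B5–B7
Every bag has size at most 4, so the width is 4 − 1 = 3 and tw(G) ≤ 3. On the other hand G contains the 4-clique {1, 2, 8, 9}. A clique must lie in a single bag of any decomposition, so no decomposition can have width below 3. Combining the bounds, tw(G) = 3.

3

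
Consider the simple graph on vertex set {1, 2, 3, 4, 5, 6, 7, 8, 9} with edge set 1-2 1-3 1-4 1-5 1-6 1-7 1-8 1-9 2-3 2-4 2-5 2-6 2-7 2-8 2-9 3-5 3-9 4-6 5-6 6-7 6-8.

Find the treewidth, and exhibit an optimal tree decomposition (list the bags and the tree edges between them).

Treewidth 3.
One optimal decomposition is:
Bags: B1 = {1, 2, 5, 6}  B2 = {1, 2, 3, 5}  B3 = {1, 2, 3, 9}  B4 = {1, 2, 4, 6}  B5 = {1, 2, 6, 7}  B6 = {1, 2, 6, 8}
Tree: B1–B2, B2–B3, B1–B4, B1–B5, B1–B6

Every bag has size at most 4, so the width is 4 − 1 = 3 and tw(G) ≤ 3. Conversely, {1, 2, 3, 9} is a clique of size 4, and the vertices of any clique must share a bag in every tree decomposition; so some bag has ≥ 4 vertices and tw(G) ≥ 3. Therefore the treewidth is 3.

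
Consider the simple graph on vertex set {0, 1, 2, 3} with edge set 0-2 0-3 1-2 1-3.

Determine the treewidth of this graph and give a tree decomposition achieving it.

Each bag holds 3 vertices, so the decomposition has width 2, which upper-bounds the treewidth. Since 2–0–3–1–2 is a cycle in G, G is not acyclic. Forests are exactly the graphs of treewidth ≤ 1, so tw(G) ≥ 2. Combining the bounds, tw(G) = 2.

Treewidth 2.
Bags: B1 = {0, 2, 3}  B2 = {1, 2, 3}
Tree: B1–B2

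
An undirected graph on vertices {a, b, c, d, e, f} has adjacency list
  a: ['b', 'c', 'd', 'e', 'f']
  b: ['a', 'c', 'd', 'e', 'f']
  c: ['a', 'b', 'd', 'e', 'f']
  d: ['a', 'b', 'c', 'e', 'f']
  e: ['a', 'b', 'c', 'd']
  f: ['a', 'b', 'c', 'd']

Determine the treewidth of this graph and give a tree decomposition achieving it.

Each bag holds 5 vertices, so the decomposition has width 4, which upper-bounds the treewidth. On the other hand G contains the 5-clique {a, b, c, d, e}. A clique must lie in a single bag of any decomposition, so no decomposition can have width below 4. The upper and lower bounds meet at 4, so that is the treewidth.

Treewidth 4.
Bags: B1 = {a, b, c, d, f}  B2 = {a, b, c, d, e}
Tree: B1–B2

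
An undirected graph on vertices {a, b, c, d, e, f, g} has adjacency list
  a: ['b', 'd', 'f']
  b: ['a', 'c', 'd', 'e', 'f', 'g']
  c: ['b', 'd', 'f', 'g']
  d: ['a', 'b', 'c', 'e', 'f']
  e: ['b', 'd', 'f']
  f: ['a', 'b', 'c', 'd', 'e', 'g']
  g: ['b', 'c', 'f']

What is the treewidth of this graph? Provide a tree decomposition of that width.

Treewidth 3.
Bags: B1 = {b, d, e, f}  B2 = {b, c, d, f}  B3 = {b, c, f, g}  B4 = {a, b, d, f}
Tree: B1–B2, B2–B3, B2–B4

The largest bag has 4 vertices, giving width 3; this decomposition certifies tw(G) ≤ 3. On the other hand G contains the 4-clique {b, d, e, f}. A clique must lie in a single bag of any decomposition, so no decomposition can have width below 3. Therefore the treewidth is 3.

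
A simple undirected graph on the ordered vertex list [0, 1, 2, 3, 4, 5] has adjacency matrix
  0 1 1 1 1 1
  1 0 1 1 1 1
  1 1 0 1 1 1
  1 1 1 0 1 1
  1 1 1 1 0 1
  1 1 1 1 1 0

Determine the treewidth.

5

A width-5 tree decomposition is:
Bags: B1 = {0, 1, 2, 3, 4, 5}
Tree: (single bag)
With just one bag of size 6, the width is 6 − 1 = 5, so tw(G) ≤ 5. Conversely, {0, 1, 2, 3, 4, 5} is a clique of size 6, and the vertices of any clique must share a bag in every tree decomposition; so some bag has ≥ 6 vertices and tw(G) ≥ 5. Combining the bounds, tw(G) = 5.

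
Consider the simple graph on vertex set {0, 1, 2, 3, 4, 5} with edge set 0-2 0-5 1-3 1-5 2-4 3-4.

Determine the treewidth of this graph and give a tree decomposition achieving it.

Treewidth 2.
One optimal decomposition is:
Bags: B1 = {1, 3, 4}  B2 = {1, 4, 5}  B3 = {0, 4, 5}  B4 = {0, 2, 4}
Tree: B1–B2, B2–B3, B3–B4

Every bag has size at most 3, so the width is 3 − 1 = 2 and tw(G) ≤ 2. Since 4–3–1–5–0–2–4 is a cycle in G, G is not acyclic. Forests are exactly the graphs of treewidth ≤ 1, so tw(G) ≥ 2. Combining the bounds, tw(G) = 2.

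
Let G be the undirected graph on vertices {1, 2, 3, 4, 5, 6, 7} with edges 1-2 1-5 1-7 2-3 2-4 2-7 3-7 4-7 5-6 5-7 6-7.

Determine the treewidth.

A width-2 tree decomposition is:
Bags: B1 = {1, 2, 7}  B2 = {2, 3, 7}  B3 = {1, 5, 7}  B4 = {2, 4, 7}  B5 = {5, 6, 7}
Tree: B1–B2, B1–B3, B1–B4, B3–B5
Each bag holds 3 vertices, so the decomposition has width 2, which upper-bounds the treewidth. For the lower bound, the 3 vertices {1, 2, 7} are pairwise adjacent, and any tree decomposition puts a clique entirely inside one bag — forcing width ≥ 2. Therefore the treewidth is 2.

2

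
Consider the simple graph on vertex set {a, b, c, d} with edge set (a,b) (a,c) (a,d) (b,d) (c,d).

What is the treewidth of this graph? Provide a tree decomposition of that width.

Treewidth 2.
Bags: B1 = {a, b, d}  B2 = {a, c, d}
Tree: B1–B2

Every bag has size at most 3, so the width is 3 − 1 = 2 and tw(G) ≤ 2. On the other hand G contains the 3-clique {a, c, d}. A clique must lie in a single bag of any decomposition, so no decomposition can have width below 2. The upper and lower bounds meet at 2, so that is the treewidth.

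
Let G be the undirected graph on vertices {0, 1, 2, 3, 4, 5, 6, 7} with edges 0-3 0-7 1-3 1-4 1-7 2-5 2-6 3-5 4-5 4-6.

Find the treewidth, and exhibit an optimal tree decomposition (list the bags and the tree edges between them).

Treewidth 2.
Bags: B1 = {2, 5, 6}  B2 = {4, 5, 6}  B3 = {3, 4, 5}  B4 = {1, 3, 4}  B5 = {0, 1, 3}  B6 = {0, 1, 7}
Tree: B1–B2, B2–B3, B3–B4, B4–B5, B5–B6

The largest bag has 3 vertices, giving width 2; this decomposition certifies tw(G) ≤ 2. The edges 2–6–4–5–2 form a cycle, so G is not a tree and its treewidth is at least 2. Combining the bounds, tw(G) = 2.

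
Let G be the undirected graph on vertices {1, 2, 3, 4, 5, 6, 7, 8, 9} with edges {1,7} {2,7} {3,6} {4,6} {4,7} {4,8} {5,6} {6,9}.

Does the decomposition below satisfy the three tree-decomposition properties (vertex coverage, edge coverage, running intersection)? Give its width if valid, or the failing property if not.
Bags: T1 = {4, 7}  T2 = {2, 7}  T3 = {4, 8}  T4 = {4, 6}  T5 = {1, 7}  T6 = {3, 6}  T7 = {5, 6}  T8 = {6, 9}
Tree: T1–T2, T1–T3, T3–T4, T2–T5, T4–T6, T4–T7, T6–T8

Vertex coverage: the bags together contain {1, 2, 3, 4, 5, 6, 7, 8, 9}, the full vertex set. Edge coverage: each edge of G has both endpoints in at least one bag. Running intersection: for every vertex, the bags containing it form a connected subtree. All three properties hold, so this is a valid tree decomposition of width max|bag| − 1 = 1, and hence tw(G) ≤ 1.

Yes; width 1.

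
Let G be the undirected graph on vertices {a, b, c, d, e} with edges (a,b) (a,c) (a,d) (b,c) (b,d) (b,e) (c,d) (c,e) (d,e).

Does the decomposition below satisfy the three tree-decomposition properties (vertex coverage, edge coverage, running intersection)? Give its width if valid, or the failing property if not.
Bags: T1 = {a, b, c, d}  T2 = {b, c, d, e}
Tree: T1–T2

Yes; width 3.

Checking the three conditions: (i) the bags cover all of {a, b, c, d, e}; (ii) for each edge, some bag contains both endpoints; (iii) the bags containing any fixed vertex form a subtree. All hold, so the decomposition is valid with width 4 − 1 = 3.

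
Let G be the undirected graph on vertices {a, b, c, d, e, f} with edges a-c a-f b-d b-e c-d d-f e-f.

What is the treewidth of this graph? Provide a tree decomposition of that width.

Treewidth 2.
One such decomposition:
Bags: B1 = {b, d, e}  B2 = {d, e, f}  B3 = {c, d, f}  B4 = {a, c, f}
Tree: B1–B2, B2–B3, B3–B4

Every bag has size at most 3, so the width is 3 − 1 = 2 and tw(G) ≤ 2. For the lower bound, G contains the cycle b–e–f–d–b, so G is not a forest; only forests have treewidth ≤ 1, hence tw(G) ≥ 2. The upper and lower bounds meet at 2, so that is the treewidth.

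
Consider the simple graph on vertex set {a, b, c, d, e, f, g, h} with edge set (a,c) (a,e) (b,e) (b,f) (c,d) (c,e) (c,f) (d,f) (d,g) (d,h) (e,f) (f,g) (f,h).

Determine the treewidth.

2

A width-2 tree decomposition is:
Bags: B1 = {c, e, f}  B2 = {b, e, f}  B3 = {c, d, f}  B4 = {d, f, h}  B5 = {d, f, g}  B6 = {a, c, e}
Tree: B1–B2, B1–B3, B3–B4, B4–B5, B1–B6
Every bag has size at most 3, so the width is 3 − 1 = 2 and tw(G) ≤ 2. For the lower bound, the 3 vertices {a, c, e} are pairwise adjacent, and any tree decomposition puts a clique entirely inside one bag — forcing width ≥ 2. Combining the bounds, tw(G) = 2.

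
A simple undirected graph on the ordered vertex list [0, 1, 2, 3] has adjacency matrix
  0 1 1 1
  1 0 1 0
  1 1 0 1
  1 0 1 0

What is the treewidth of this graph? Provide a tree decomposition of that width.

The largest bag has 3 vertices, giving width 2; this decomposition certifies tw(G) ≤ 2. Conversely, {0, 1, 2} is a clique of size 3, and the vertices of any clique must share a bag in every tree decomposition; so some bag has ≥ 3 vertices and tw(G) ≥ 2. Combining the bounds, tw(G) = 2.

Treewidth 2.
One such decomposition:
Bags: B1 = {0, 1, 2}  B2 = {0, 2, 3}
Tree: B1–B2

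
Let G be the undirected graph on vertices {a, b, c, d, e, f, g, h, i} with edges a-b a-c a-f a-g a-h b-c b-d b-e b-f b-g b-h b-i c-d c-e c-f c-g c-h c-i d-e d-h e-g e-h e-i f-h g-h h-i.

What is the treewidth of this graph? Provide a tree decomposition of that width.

Treewidth 4.
One optimal decomposition is:
Bags: B1 = {b, c, e, h, i}  B2 = {b, c, d, e, h}  B3 = {b, c, e, g, h}  B4 = {a, b, c, g, h}  B5 = {a, b, c, f, h}
Tree: B1–B2, B2–B3, B3–B4, B4–B5

Each bag holds 5 vertices, so the decomposition has width 4, which upper-bounds the treewidth. Conversely, {a, b, c, g, h} is a clique of size 5, and the vertices of any clique must share a bag in every tree decomposition; so some bag has ≥ 5 vertices and tw(G) ≥ 4. The upper and lower bounds meet at 4, so that is the treewidth.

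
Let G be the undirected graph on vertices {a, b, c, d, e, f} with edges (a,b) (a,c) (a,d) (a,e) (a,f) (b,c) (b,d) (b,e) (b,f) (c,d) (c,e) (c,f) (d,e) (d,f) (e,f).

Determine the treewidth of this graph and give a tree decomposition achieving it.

Treewidth 5.
One such decomposition:
Bags: B1 = {a, b, c, d, e, f}
Tree: (single bag)

A single bag containing all 6 vertices is trivially a valid decomposition of width 5. Conversely, {a, b, c, d, e, f} is a clique of size 6, and the vertices of any clique must share a bag in every tree decomposition; so some bag has ≥ 6 vertices and tw(G) ≥ 5. Hence tw(G) = 5 exactly.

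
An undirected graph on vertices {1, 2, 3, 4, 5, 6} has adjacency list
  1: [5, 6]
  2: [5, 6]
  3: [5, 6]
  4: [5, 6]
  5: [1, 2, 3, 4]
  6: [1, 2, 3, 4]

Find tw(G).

A width-2 tree decomposition is:
Bags: B1 = {4, 5, 6}  B2 = {1, 5, 6}  B3 = {3, 5, 6}  B4 = {2, 5, 6}
Tree: B1–B2, B2–B3, B3–B4
Each bag holds 3 vertices, so the decomposition has width 2, which upper-bounds the treewidth. The edges 4–6–1–5–4 form a cycle, so G is not a tree and its treewidth is at least 2. Hence tw(G) = 2 exactly.

2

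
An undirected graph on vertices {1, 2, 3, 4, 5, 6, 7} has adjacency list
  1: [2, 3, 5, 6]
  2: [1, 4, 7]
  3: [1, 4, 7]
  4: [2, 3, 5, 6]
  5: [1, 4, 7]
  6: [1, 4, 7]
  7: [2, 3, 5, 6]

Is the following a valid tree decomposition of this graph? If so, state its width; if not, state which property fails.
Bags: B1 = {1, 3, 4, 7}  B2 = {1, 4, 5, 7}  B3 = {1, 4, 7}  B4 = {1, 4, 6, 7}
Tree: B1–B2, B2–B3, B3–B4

No — vertex 2 appears in no bag.

A tree decomposition must satisfy three properties: every vertex lies in some bag; for every edge, both endpoints lie together in some bag; and for every vertex, the bags containing it form a connected subtree. Here vertex 2 appears in no bag, so the decomposition is invalid.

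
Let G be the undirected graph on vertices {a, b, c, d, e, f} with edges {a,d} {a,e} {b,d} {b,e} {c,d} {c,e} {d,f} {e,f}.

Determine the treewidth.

A width-2 tree decomposition is:
Bags: B1 = {b, d, e}  B2 = {c, d, e}  B3 = {d, e, f}  B4 = {a, d, e}
Tree: B1–B2, B2–B3, B3–B4
Every bag has size at most 3, so the width is 3 − 1 = 2 and tw(G) ≤ 2. Since b–e–c–d–b is a cycle in G, G is not acyclic. Forests are exactly the graphs of treewidth ≤ 1, so tw(G) ≥ 2. Therefore the treewidth is 2.

2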